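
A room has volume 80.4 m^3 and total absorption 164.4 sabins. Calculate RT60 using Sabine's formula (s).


Given values:
  V = 80.4 m^3
  A = 164.4 sabins
Formula: RT60 = 0.161 * V / A
Numerator: 0.161 * 80.4 = 12.9444
RT60 = 12.9444 / 164.4 = 0.079

0.079 s


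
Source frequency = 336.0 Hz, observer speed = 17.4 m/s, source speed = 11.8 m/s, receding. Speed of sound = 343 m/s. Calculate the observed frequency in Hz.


Given values:
  f_s = 336.0 Hz, v_o = 17.4 m/s, v_s = 11.8 m/s
  Direction: receding
Formula: f_o = f_s * (c - v_o) / (c + v_s)
Numerator: c - v_o = 343 - 17.4 = 325.6
Denominator: c + v_s = 343 + 11.8 = 354.8
f_o = 336.0 * 325.6 / 354.8 = 308.35

308.35 Hz


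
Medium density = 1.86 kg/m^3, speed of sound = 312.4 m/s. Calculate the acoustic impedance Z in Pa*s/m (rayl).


Given values:
  rho = 1.86 kg/m^3
  c = 312.4 m/s
Formula: Z = rho * c
Z = 1.86 * 312.4
Z = 581.06

581.06 rayl


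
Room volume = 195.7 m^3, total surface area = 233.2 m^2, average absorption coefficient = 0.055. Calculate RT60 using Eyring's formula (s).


Given values:
  V = 195.7 m^3, S = 233.2 m^2, alpha = 0.055
Formula: RT60 = 0.161 * V / (-S * ln(1 - alpha))
Compute ln(1 - 0.055) = ln(0.945) = -0.05657
Denominator: -233.2 * -0.05657 = 13.1921
Numerator: 0.161 * 195.7 = 31.5077
RT60 = 31.5077 / 13.1921 = 2.388

2.388 s


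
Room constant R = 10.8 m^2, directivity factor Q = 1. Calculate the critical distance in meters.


Given values:
  R = 10.8 m^2, Q = 1
Formula: d_c = 0.141 * sqrt(Q * R)
Compute Q * R = 1 * 10.8 = 10.8
Compute sqrt(10.8) = 3.2863
d_c = 0.141 * 3.2863 = 0.463

0.463 m


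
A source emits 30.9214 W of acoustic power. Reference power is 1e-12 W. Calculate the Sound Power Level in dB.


Given values:
  W = 30.9214 W
  W_ref = 1e-12 W
Formula: SWL = 10 * log10(W / W_ref)
Compute ratio: W / W_ref = 30921400000000
Compute log10: log10(30921400000000) = 13.490259
Multiply: SWL = 10 * 13.490259 = 134.9

134.9 dB


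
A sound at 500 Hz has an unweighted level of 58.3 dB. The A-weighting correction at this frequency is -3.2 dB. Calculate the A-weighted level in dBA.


Given values:
  SPL = 58.3 dB
  A-weighting at 500 Hz = -3.2 dB
Formula: L_A = SPL + A_weight
L_A = 58.3 + (-3.2)
L_A = 55.1

55.1 dBA


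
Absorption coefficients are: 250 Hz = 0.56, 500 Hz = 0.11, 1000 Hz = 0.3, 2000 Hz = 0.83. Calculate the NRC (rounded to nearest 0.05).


Given values:
  a_250 = 0.56, a_500 = 0.11
  a_1000 = 0.3, a_2000 = 0.83
Formula: NRC = (a250 + a500 + a1000 + a2000) / 4
Sum = 0.56 + 0.11 + 0.3 + 0.83 = 1.8
NRC = 1.8 / 4 = 0.45
Rounded to nearest 0.05: 0.45

0.45


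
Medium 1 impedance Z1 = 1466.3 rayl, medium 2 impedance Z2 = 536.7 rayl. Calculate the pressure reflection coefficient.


Given values:
  Z1 = 1466.3 rayl, Z2 = 536.7 rayl
Formula: R = (Z2 - Z1) / (Z2 + Z1)
Numerator: Z2 - Z1 = 536.7 - 1466.3 = -929.6
Denominator: Z2 + Z1 = 536.7 + 1466.3 = 2003.0
R = -929.6 / 2003.0 = -0.4641

-0.4641


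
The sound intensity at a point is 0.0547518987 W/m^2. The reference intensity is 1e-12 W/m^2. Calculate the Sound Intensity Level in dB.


Given values:
  I = 0.0547518987 W/m^2
  I_ref = 1e-12 W/m^2
Formula: SIL = 10 * log10(I / I_ref)
Compute ratio: I / I_ref = 54751898700
Compute log10: log10(54751898700) = 10.738399
Multiply: SIL = 10 * 10.738399 = 107.38

107.38 dB


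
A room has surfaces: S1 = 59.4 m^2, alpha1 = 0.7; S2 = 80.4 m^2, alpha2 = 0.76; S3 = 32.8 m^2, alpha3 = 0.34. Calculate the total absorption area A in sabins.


Given surfaces:
  Surface 1: 59.4 * 0.7 = 41.58
  Surface 2: 80.4 * 0.76 = 61.104
  Surface 3: 32.8 * 0.34 = 11.152
Formula: A = sum(Si * alpha_i)
A = 41.58 + 61.104 + 11.152
A = 113.84

113.84 sabins


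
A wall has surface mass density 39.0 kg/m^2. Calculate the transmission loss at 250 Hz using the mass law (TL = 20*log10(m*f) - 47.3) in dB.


Given values:
  m = 39.0 kg/m^2, f = 250 Hz
Formula: TL = 20 * log10(m * f) - 47.3
Compute m * f = 39.0 * 250 = 9750.0
Compute log10(9750.0) = 3.989005
Compute 20 * 3.989005 = 79.7801
TL = 79.7801 - 47.3 = 32.48

32.48 dB


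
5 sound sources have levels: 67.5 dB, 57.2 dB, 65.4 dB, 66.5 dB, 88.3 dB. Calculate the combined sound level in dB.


Formula: L_total = 10 * log10( sum(10^(Li/10)) )
  Source 1: 10^(67.5/10) = 5623413.2519
  Source 2: 10^(57.2/10) = 524807.4602
  Source 3: 10^(65.4/10) = 3467368.5045
  Source 4: 10^(66.5/10) = 4466835.9215
  Source 5: 10^(88.3/10) = 676082975.392
Sum of linear values = 690165400.5301
L_total = 10 * log10(690165400.5301) = 88.39

88.39 dB


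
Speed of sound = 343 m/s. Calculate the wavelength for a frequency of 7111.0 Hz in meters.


Given values:
  c = 343 m/s, f = 7111.0 Hz
Formula: lambda = c / f
lambda = 343 / 7111.0
lambda = 0.0482

0.0482 m


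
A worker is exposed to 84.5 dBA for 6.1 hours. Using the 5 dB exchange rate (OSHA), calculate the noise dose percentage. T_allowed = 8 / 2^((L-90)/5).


Given values:
  L = 84.5 dBA, T = 6.1 hours
Formula: T_allowed = 8 / 2^((L - 90) / 5)
Compute exponent: (84.5 - 90) / 5 = -1.1
Compute 2^(-1.1) = 0.466516
T_allowed = 8 / 0.466516 = 17.148394 hours
Dose = (T / T_allowed) * 100
Dose = (6.1 / 17.148394) * 100 = 35.57

35.57 %


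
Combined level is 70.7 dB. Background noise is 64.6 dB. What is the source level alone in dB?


Given values:
  L_total = 70.7 dB, L_bg = 64.6 dB
Formula: L_source = 10 * log10(10^(L_total/10) - 10^(L_bg/10))
Convert to linear:
  10^(70.7/10) = 11748975.5494
  10^(64.6/10) = 2884031.5031
Difference: 11748975.5494 - 2884031.5031 = 8864944.0463
L_source = 10 * log10(8864944.0463) = 69.48

69.48 dB


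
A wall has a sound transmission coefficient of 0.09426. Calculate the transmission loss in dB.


Given values:
  tau = 0.09426
Formula: TL = 10 * log10(1 / tau)
Compute 1 / tau = 1 / 0.09426 = 10.609
Compute log10(10.609) = 1.025674
TL = 10 * 1.025674 = 10.26

10.26 dB


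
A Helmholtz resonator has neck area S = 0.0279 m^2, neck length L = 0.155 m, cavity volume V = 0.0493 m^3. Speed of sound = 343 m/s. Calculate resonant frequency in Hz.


Given values:
  S = 0.0279 m^2, L = 0.155 m, V = 0.0493 m^3, c = 343 m/s
Formula: f = (c / (2*pi)) * sqrt(S / (V * L))
Compute V * L = 0.0493 * 0.155 = 0.0076415
Compute S / (V * L) = 0.0279 / 0.0076415 = 3.6511
Compute sqrt(3.6511) = 1.910785
Compute c / (2*pi) = 343 / 6.283185 = 54.590148
f = 54.590148 * 1.910785 = 104.31

104.31 Hz


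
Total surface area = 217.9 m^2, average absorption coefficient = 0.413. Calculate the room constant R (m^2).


Given values:
  S = 217.9 m^2, alpha = 0.413
Formula: R = S * alpha / (1 - alpha)
Numerator: 217.9 * 0.413 = 89.9927
Denominator: 1 - 0.413 = 0.587
R = 89.9927 / 0.587 = 153.31

153.31 m^2


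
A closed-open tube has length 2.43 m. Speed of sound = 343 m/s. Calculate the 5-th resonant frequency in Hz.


Given values:
  Tube type: closed-open, L = 2.43 m, c = 343 m/s, n = 5
Formula: f_n = (2n - 1) * c / (4 * L)
Compute 2n - 1 = 2*5 - 1 = 9
Compute 4 * L = 4 * 2.43 = 9.72
f = 9 * 343 / 9.72
f = 317.59

317.59 Hz


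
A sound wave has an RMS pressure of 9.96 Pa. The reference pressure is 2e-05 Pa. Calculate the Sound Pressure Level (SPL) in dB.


Given values:
  p = 9.96 Pa
  p_ref = 2e-05 Pa
Formula: SPL = 20 * log10(p / p_ref)
Compute ratio: p / p_ref = 9.96 / 2e-05 = 498000
Compute log10: log10(498000) = 5.697229
Multiply: SPL = 20 * 5.697229 = 113.94

113.94 dB


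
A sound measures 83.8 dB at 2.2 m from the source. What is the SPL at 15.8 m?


Given values:
  SPL1 = 83.8 dB, r1 = 2.2 m, r2 = 15.8 m
Formula: SPL2 = SPL1 - 20 * log10(r2 / r1)
Compute ratio: r2 / r1 = 15.8 / 2.2 = 7.1818
Compute log10: log10(7.1818) = 0.856233
Compute drop: 20 * 0.856233 = 17.1247
SPL2 = 83.8 - 17.1247 = 66.68

66.68 dB


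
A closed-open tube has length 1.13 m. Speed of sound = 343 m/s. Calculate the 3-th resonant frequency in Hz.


Given values:
  Tube type: closed-open, L = 1.13 m, c = 343 m/s, n = 3
Formula: f_n = (2n - 1) * c / (4 * L)
Compute 2n - 1 = 2*3 - 1 = 5
Compute 4 * L = 4 * 1.13 = 4.52
f = 5 * 343 / 4.52
f = 379.42

379.42 Hz


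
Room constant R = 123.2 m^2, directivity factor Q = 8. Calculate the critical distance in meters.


Given values:
  R = 123.2 m^2, Q = 8
Formula: d_c = 0.141 * sqrt(Q * R)
Compute Q * R = 8 * 123.2 = 985.6
Compute sqrt(985.6) = 31.3943
d_c = 0.141 * 31.3943 = 4.427

4.427 m


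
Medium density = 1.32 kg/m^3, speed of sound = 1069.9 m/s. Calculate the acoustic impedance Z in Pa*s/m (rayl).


Given values:
  rho = 1.32 kg/m^3
  c = 1069.9 m/s
Formula: Z = rho * c
Z = 1.32 * 1069.9
Z = 1412.27

1412.27 rayl


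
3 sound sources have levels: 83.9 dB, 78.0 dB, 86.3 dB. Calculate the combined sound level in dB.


Formula: L_total = 10 * log10( sum(10^(Li/10)) )
  Source 1: 10^(83.9/10) = 245470891.5685
  Source 2: 10^(78.0/10) = 63095734.448
  Source 3: 10^(86.3/10) = 426579518.8016
Sum of linear values = 735146144.8181
L_total = 10 * log10(735146144.8181) = 88.66

88.66 dB


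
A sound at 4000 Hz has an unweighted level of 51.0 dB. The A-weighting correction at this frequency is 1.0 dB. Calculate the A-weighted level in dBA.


Given values:
  SPL = 51.0 dB
  A-weighting at 4000 Hz = 1.0 dB
Formula: L_A = SPL + A_weight
L_A = 51.0 + (1.0)
L_A = 52.0

52.0 dBA


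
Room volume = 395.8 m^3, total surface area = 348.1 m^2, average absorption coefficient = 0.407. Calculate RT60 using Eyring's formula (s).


Given values:
  V = 395.8 m^3, S = 348.1 m^2, alpha = 0.407
Formula: RT60 = 0.161 * V / (-S * ln(1 - alpha))
Compute ln(1 - 0.407) = ln(0.593) = -0.522561
Denominator: -348.1 * -0.522561 = 181.9035
Numerator: 0.161 * 395.8 = 63.7238
RT60 = 63.7238 / 181.9035 = 0.35

0.35 s


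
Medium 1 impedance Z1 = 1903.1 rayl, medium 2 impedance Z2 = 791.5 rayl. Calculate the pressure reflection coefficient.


Given values:
  Z1 = 1903.1 rayl, Z2 = 791.5 rayl
Formula: R = (Z2 - Z1) / (Z2 + Z1)
Numerator: Z2 - Z1 = 791.5 - 1903.1 = -1111.6
Denominator: Z2 + Z1 = 791.5 + 1903.1 = 2694.6
R = -1111.6 / 2694.6 = -0.4125

-0.4125


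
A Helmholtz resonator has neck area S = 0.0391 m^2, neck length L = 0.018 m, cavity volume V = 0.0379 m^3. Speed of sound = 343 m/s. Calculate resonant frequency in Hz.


Given values:
  S = 0.0391 m^2, L = 0.018 m, V = 0.0379 m^3, c = 343 m/s
Formula: f = (c / (2*pi)) * sqrt(S / (V * L))
Compute V * L = 0.0379 * 0.018 = 0.0006822
Compute S / (V * L) = 0.0391 / 0.0006822 = 57.3146
Compute sqrt(57.3146) = 7.570641
Compute c / (2*pi) = 343 / 6.283185 = 54.590148
f = 54.590148 * 7.570641 = 413.28

413.28 Hz


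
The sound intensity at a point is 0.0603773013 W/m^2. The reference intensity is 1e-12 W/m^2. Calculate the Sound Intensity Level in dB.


Given values:
  I = 0.0603773013 W/m^2
  I_ref = 1e-12 W/m^2
Formula: SIL = 10 * log10(I / I_ref)
Compute ratio: I / I_ref = 60377301300
Compute log10: log10(60377301300) = 10.780874
Multiply: SIL = 10 * 10.780874 = 107.81

107.81 dB


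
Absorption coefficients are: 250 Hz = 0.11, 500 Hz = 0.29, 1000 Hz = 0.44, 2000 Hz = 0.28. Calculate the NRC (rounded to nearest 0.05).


Given values:
  a_250 = 0.11, a_500 = 0.29
  a_1000 = 0.44, a_2000 = 0.28
Formula: NRC = (a250 + a500 + a1000 + a2000) / 4
Sum = 0.11 + 0.29 + 0.44 + 0.28 = 1.12
NRC = 1.12 / 4 = 0.28
Rounded to nearest 0.05: 0.3

0.3


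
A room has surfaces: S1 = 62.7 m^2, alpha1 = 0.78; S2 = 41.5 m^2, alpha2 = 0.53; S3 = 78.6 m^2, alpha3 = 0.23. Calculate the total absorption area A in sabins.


Given surfaces:
  Surface 1: 62.7 * 0.78 = 48.906
  Surface 2: 41.5 * 0.53 = 21.995
  Surface 3: 78.6 * 0.23 = 18.078
Formula: A = sum(Si * alpha_i)
A = 48.906 + 21.995 + 18.078
A = 88.98

88.98 sabins


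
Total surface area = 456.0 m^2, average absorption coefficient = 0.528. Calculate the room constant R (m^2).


Given values:
  S = 456.0 m^2, alpha = 0.528
Formula: R = S * alpha / (1 - alpha)
Numerator: 456.0 * 0.528 = 240.768
Denominator: 1 - 0.528 = 0.472
R = 240.768 / 0.472 = 510.1

510.1 m^2


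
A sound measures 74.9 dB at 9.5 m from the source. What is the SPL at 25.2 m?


Given values:
  SPL1 = 74.9 dB, r1 = 9.5 m, r2 = 25.2 m
Formula: SPL2 = SPL1 - 20 * log10(r2 / r1)
Compute ratio: r2 / r1 = 25.2 / 9.5 = 2.6526
Compute log10: log10(2.6526) = 0.423672
Compute drop: 20 * 0.423672 = 8.4734
SPL2 = 74.9 - 8.4734 = 66.43

66.43 dB


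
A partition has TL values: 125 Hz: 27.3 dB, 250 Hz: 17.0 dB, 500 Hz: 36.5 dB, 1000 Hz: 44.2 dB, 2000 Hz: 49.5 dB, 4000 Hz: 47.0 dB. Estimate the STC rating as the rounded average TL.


Given TL values at each frequency:
  125 Hz: 27.3 dB
  250 Hz: 17.0 dB
  500 Hz: 36.5 dB
  1000 Hz: 44.2 dB
  2000 Hz: 49.5 dB
  4000 Hz: 47.0 dB
Formula: STC ~ round(average of TL values)
Sum = 27.3 + 17.0 + 36.5 + 44.2 + 49.5 + 47.0 = 221.5
Average = 221.5 / 6 = 36.92
Rounded: 37

37


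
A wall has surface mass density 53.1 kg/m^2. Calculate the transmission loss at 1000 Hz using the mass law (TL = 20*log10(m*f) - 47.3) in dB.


Given values:
  m = 53.1 kg/m^2, f = 1000 Hz
Formula: TL = 20 * log10(m * f) - 47.3
Compute m * f = 53.1 * 1000 = 53100.0
Compute log10(53100.0) = 4.725095
Compute 20 * 4.725095 = 94.5019
TL = 94.5019 - 47.3 = 47.2

47.2 dB


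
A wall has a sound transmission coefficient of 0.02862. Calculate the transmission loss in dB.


Given values:
  tau = 0.02862
Formula: TL = 10 * log10(1 / tau)
Compute 1 / tau = 1 / 0.02862 = 34.9406
Compute log10(34.9406) = 1.54333
TL = 10 * 1.54333 = 15.43

15.43 dB


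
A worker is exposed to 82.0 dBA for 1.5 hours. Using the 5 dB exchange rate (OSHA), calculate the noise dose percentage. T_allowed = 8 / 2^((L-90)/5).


Given values:
  L = 82.0 dBA, T = 1.5 hours
Formula: T_allowed = 8 / 2^((L - 90) / 5)
Compute exponent: (82.0 - 90) / 5 = -1.6
Compute 2^(-1.6) = 0.329877
T_allowed = 8 / 0.329877 = 24.251463 hours
Dose = (T / T_allowed) * 100
Dose = (1.5 / 24.251463) * 100 = 6.19

6.19 %


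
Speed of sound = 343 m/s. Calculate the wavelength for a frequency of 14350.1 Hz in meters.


Given values:
  c = 343 m/s, f = 14350.1 Hz
Formula: lambda = c / f
lambda = 343 / 14350.1
lambda = 0.0239

0.0239 m


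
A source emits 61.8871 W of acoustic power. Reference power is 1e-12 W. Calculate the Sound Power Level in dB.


Given values:
  W = 61.8871 W
  W_ref = 1e-12 W
Formula: SWL = 10 * log10(W / W_ref)
Compute ratio: W / W_ref = 61887100000000
Compute log10: log10(61887100000000) = 13.7916
Multiply: SWL = 10 * 13.7916 = 137.92

137.92 dB


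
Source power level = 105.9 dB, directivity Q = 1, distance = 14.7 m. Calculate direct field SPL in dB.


Given values:
  Lw = 105.9 dB, Q = 1, r = 14.7 m
Formula: SPL = Lw + 10 * log10(Q / (4 * pi * r^2))
Compute 4 * pi * r^2 = 4 * pi * 14.7^2 = 2715.467
Compute Q / denom = 1 / 2715.467 = 0.00036826
Compute 10 * log10(0.00036826) = -34.3385
SPL = 105.9 + (-34.3385) = 71.56

71.56 dB


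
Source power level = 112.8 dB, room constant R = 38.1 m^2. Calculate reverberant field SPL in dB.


Given values:
  Lw = 112.8 dB, R = 38.1 m^2
Formula: SPL = Lw + 10 * log10(4 / R)
Compute 4 / R = 4 / 38.1 = 0.104987
Compute 10 * log10(0.104987) = -9.7886
SPL = 112.8 + (-9.7886) = 103.01

103.01 dB


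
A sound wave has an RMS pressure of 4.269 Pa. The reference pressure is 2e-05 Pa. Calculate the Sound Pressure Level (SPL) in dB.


Given values:
  p = 4.269 Pa
  p_ref = 2e-05 Pa
Formula: SPL = 20 * log10(p / p_ref)
Compute ratio: p / p_ref = 4.269 / 2e-05 = 213450
Compute log10: log10(213450) = 5.329296
Multiply: SPL = 20 * 5.329296 = 106.59

106.59 dB


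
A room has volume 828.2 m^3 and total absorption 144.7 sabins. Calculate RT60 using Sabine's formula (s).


Given values:
  V = 828.2 m^3
  A = 144.7 sabins
Formula: RT60 = 0.161 * V / A
Numerator: 0.161 * 828.2 = 133.3402
RT60 = 133.3402 / 144.7 = 0.921

0.921 s


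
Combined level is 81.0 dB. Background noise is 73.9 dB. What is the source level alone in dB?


Given values:
  L_total = 81.0 dB, L_bg = 73.9 dB
Formula: L_source = 10 * log10(10^(L_total/10) - 10^(L_bg/10))
Convert to linear:
  10^(81.0/10) = 125892541.1794
  10^(73.9/10) = 24547089.1569
Difference: 125892541.1794 - 24547089.1569 = 101345452.0225
L_source = 10 * log10(101345452.0225) = 80.06

80.06 dB


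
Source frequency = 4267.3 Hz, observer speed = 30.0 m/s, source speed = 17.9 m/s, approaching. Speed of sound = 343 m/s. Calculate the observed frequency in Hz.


Given values:
  f_s = 4267.3 Hz, v_o = 30.0 m/s, v_s = 17.9 m/s
  Direction: approaching
Formula: f_o = f_s * (c + v_o) / (c - v_s)
Numerator: c + v_o = 343 + 30.0 = 373.0
Denominator: c - v_s = 343 - 17.9 = 325.1
f_o = 4267.3 * 373.0 / 325.1 = 4896.04

4896.04 Hz


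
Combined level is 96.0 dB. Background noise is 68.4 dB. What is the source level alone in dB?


Given values:
  L_total = 96.0 dB, L_bg = 68.4 dB
Formula: L_source = 10 * log10(10^(L_total/10) - 10^(L_bg/10))
Convert to linear:
  10^(96.0/10) = 3981071705.535
  10^(68.4/10) = 6918309.7092
Difference: 3981071705.535 - 6918309.7092 = 3974153395.8258
L_source = 10 * log10(3974153395.8258) = 95.99

95.99 dB


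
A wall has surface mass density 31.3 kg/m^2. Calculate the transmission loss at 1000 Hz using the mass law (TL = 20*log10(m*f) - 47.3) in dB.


Given values:
  m = 31.3 kg/m^2, f = 1000 Hz
Formula: TL = 20 * log10(m * f) - 47.3
Compute m * f = 31.3 * 1000 = 31300.0
Compute log10(31300.0) = 4.495544
Compute 20 * 4.495544 = 89.9109
TL = 89.9109 - 47.3 = 42.61

42.61 dB


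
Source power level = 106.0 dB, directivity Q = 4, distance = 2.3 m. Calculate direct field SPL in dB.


Given values:
  Lw = 106.0 dB, Q = 4, r = 2.3 m
Formula: SPL = Lw + 10 * log10(Q / (4 * pi * r^2))
Compute 4 * pi * r^2 = 4 * pi * 2.3^2 = 66.4761
Compute Q / denom = 4 / 66.4761 = 0.060172
Compute 10 * log10(0.060172) = -12.2061
SPL = 106.0 + (-12.2061) = 93.79

93.79 dB


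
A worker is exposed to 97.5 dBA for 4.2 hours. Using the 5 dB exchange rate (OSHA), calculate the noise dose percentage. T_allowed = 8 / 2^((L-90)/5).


Given values:
  L = 97.5 dBA, T = 4.2 hours
Formula: T_allowed = 8 / 2^((L - 90) / 5)
Compute exponent: (97.5 - 90) / 5 = 1.5
Compute 2^(1.5) = 2.828427
T_allowed = 8 / 2.828427 = 2.828427 hours
Dose = (T / T_allowed) * 100
Dose = (4.2 / 2.828427) * 100 = 148.49

148.49 %


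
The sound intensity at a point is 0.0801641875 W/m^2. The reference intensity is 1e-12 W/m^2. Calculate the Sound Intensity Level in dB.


Given values:
  I = 0.0801641875 W/m^2
  I_ref = 1e-12 W/m^2
Formula: SIL = 10 * log10(I / I_ref)
Compute ratio: I / I_ref = 80164187500
Compute log10: log10(80164187500) = 10.90398
Multiply: SIL = 10 * 10.90398 = 109.04

109.04 dB


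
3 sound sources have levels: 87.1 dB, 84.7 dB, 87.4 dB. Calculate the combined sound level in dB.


Formula: L_total = 10 * log10( sum(10^(Li/10)) )
  Source 1: 10^(87.1/10) = 512861383.9914
  Source 2: 10^(84.7/10) = 295120922.6666
  Source 3: 10^(87.4/10) = 549540873.8576
Sum of linear values = 1357523180.5156
L_total = 10 * log10(1357523180.5156) = 91.33

91.33 dB


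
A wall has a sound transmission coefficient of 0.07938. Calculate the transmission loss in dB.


Given values:
  tau = 0.07938
Formula: TL = 10 * log10(1 / tau)
Compute 1 / tau = 1 / 0.07938 = 12.5976
Compute log10(12.5976) = 1.100288
TL = 10 * 1.100288 = 11.0

11.0 dB


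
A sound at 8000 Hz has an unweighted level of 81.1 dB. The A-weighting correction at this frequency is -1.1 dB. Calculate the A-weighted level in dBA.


Given values:
  SPL = 81.1 dB
  A-weighting at 8000 Hz = -1.1 dB
Formula: L_A = SPL + A_weight
L_A = 81.1 + (-1.1)
L_A = 80.0

80.0 dBA


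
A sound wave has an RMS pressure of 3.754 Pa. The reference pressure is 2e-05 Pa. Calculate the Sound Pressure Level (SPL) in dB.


Given values:
  p = 3.754 Pa
  p_ref = 2e-05 Pa
Formula: SPL = 20 * log10(p / p_ref)
Compute ratio: p / p_ref = 3.754 / 2e-05 = 187700
Compute log10: log10(187700) = 5.273464
Multiply: SPL = 20 * 5.273464 = 105.47

105.47 dB


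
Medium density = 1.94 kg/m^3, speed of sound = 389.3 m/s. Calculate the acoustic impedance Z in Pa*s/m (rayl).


Given values:
  rho = 1.94 kg/m^3
  c = 389.3 m/s
Formula: Z = rho * c
Z = 1.94 * 389.3
Z = 755.24

755.24 rayl


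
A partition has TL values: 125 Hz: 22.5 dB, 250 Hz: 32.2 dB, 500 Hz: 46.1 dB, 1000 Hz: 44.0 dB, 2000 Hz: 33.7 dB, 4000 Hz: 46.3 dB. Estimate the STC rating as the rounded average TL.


Given TL values at each frequency:
  125 Hz: 22.5 dB
  250 Hz: 32.2 dB
  500 Hz: 46.1 dB
  1000 Hz: 44.0 dB
  2000 Hz: 33.7 dB
  4000 Hz: 46.3 dB
Formula: STC ~ round(average of TL values)
Sum = 22.5 + 32.2 + 46.1 + 44.0 + 33.7 + 46.3 = 224.8
Average = 224.8 / 6 = 37.47
Rounded: 37

37


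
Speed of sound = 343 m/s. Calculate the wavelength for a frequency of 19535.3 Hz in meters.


Given values:
  c = 343 m/s, f = 19535.3 Hz
Formula: lambda = c / f
lambda = 343 / 19535.3
lambda = 0.0176

0.0176 m


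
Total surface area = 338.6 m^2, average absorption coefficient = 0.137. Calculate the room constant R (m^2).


Given values:
  S = 338.6 m^2, alpha = 0.137
Formula: R = S * alpha / (1 - alpha)
Numerator: 338.6 * 0.137 = 46.3882
Denominator: 1 - 0.137 = 0.863
R = 46.3882 / 0.863 = 53.75

53.75 m^2


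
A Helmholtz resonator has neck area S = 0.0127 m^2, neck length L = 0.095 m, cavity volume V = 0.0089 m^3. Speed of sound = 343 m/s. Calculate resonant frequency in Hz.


Given values:
  S = 0.0127 m^2, L = 0.095 m, V = 0.0089 m^3, c = 343 m/s
Formula: f = (c / (2*pi)) * sqrt(S / (V * L))
Compute V * L = 0.0089 * 0.095 = 0.0008455
Compute S / (V * L) = 0.0127 / 0.0008455 = 15.0207
Compute sqrt(15.0207) = 3.875655
Compute c / (2*pi) = 343 / 6.283185 = 54.590148
f = 54.590148 * 3.875655 = 211.57

211.57 Hz


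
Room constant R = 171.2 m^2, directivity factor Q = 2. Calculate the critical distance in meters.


Given values:
  R = 171.2 m^2, Q = 2
Formula: d_c = 0.141 * sqrt(Q * R)
Compute Q * R = 2 * 171.2 = 342.4
Compute sqrt(342.4) = 18.5041
d_c = 0.141 * 18.5041 = 2.609

2.609 m


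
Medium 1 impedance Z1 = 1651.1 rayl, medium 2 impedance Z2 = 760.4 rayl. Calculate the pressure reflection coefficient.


Given values:
  Z1 = 1651.1 rayl, Z2 = 760.4 rayl
Formula: R = (Z2 - Z1) / (Z2 + Z1)
Numerator: Z2 - Z1 = 760.4 - 1651.1 = -890.7
Denominator: Z2 + Z1 = 760.4 + 1651.1 = 2411.5
R = -890.7 / 2411.5 = -0.3694

-0.3694


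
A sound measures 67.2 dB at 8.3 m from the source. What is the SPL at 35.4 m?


Given values:
  SPL1 = 67.2 dB, r1 = 8.3 m, r2 = 35.4 m
Formula: SPL2 = SPL1 - 20 * log10(r2 / r1)
Compute ratio: r2 / r1 = 35.4 / 8.3 = 4.2651
Compute log10: log10(4.2651) = 0.629929
Compute drop: 20 * 0.629929 = 12.5986
SPL2 = 67.2 - 12.5986 = 54.6

54.6 dB


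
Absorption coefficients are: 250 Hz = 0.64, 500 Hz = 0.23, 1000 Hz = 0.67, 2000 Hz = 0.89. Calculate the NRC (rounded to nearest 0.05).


Given values:
  a_250 = 0.64, a_500 = 0.23
  a_1000 = 0.67, a_2000 = 0.89
Formula: NRC = (a250 + a500 + a1000 + a2000) / 4
Sum = 0.64 + 0.23 + 0.67 + 0.89 = 2.43
NRC = 2.43 / 4 = 0.6075
Rounded to nearest 0.05: 0.6

0.6


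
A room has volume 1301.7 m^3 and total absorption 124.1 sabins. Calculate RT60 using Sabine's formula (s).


Given values:
  V = 1301.7 m^3
  A = 124.1 sabins
Formula: RT60 = 0.161 * V / A
Numerator: 0.161 * 1301.7 = 209.5737
RT60 = 209.5737 / 124.1 = 1.689

1.689 s


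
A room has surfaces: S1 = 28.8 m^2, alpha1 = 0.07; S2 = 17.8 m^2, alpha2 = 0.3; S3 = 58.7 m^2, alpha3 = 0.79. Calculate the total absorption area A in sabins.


Given surfaces:
  Surface 1: 28.8 * 0.07 = 2.016
  Surface 2: 17.8 * 0.3 = 5.34
  Surface 3: 58.7 * 0.79 = 46.373
Formula: A = sum(Si * alpha_i)
A = 2.016 + 5.34 + 46.373
A = 53.73

53.73 sabins


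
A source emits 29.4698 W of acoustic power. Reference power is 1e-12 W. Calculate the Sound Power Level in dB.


Given values:
  W = 29.4698 W
  W_ref = 1e-12 W
Formula: SWL = 10 * log10(W / W_ref)
Compute ratio: W / W_ref = 29469800000000
Compute log10: log10(29469800000000) = 13.469377
Multiply: SWL = 10 * 13.469377 = 134.69

134.69 dB


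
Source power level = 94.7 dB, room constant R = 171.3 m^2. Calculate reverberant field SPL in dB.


Given values:
  Lw = 94.7 dB, R = 171.3 m^2
Formula: SPL = Lw + 10 * log10(4 / R)
Compute 4 / R = 4 / 171.3 = 0.023351
Compute 10 * log10(0.023351) = -16.3169
SPL = 94.7 + (-16.3169) = 78.38

78.38 dB


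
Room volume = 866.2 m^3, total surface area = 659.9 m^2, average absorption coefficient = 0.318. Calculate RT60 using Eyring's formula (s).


Given values:
  V = 866.2 m^3, S = 659.9 m^2, alpha = 0.318
Formula: RT60 = 0.161 * V / (-S * ln(1 - alpha))
Compute ln(1 - 0.318) = ln(0.682) = -0.382726
Denominator: -659.9 * -0.382726 = 252.5609
Numerator: 0.161 * 866.2 = 139.4582
RT60 = 139.4582 / 252.5609 = 0.552

0.552 s


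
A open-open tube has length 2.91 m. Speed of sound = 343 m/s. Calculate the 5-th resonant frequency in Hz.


Given values:
  Tube type: open-open, L = 2.91 m, c = 343 m/s, n = 5
Formula: f_n = n * c / (2 * L)
Compute 2 * L = 2 * 2.91 = 5.82
f = 5 * 343 / 5.82
f = 294.67

294.67 Hz


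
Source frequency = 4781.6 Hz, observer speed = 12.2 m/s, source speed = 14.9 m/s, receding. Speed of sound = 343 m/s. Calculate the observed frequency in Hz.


Given values:
  f_s = 4781.6 Hz, v_o = 12.2 m/s, v_s = 14.9 m/s
  Direction: receding
Formula: f_o = f_s * (c - v_o) / (c + v_s)
Numerator: c - v_o = 343 - 12.2 = 330.8
Denominator: c + v_s = 343 + 14.9 = 357.9
f_o = 4781.6 * 330.8 / 357.9 = 4419.54

4419.54 Hz


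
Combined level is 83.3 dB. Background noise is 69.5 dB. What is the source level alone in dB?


Given values:
  L_total = 83.3 dB, L_bg = 69.5 dB
Formula: L_source = 10 * log10(10^(L_total/10) - 10^(L_bg/10))
Convert to linear:
  10^(83.3/10) = 213796208.9502
  10^(69.5/10) = 8912509.3813
Difference: 213796208.9502 - 8912509.3813 = 204883699.5689
L_source = 10 * log10(204883699.5689) = 83.12

83.12 dB


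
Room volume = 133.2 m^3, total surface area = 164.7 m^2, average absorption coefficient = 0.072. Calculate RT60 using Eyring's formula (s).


Given values:
  V = 133.2 m^3, S = 164.7 m^2, alpha = 0.072
Formula: RT60 = 0.161 * V / (-S * ln(1 - alpha))
Compute ln(1 - 0.072) = ln(0.928) = -0.074724
Denominator: -164.7 * -0.074724 = 12.307
Numerator: 0.161 * 133.2 = 21.4452
RT60 = 21.4452 / 12.307 = 1.743

1.743 s


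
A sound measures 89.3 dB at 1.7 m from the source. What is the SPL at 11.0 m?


Given values:
  SPL1 = 89.3 dB, r1 = 1.7 m, r2 = 11.0 m
Formula: SPL2 = SPL1 - 20 * log10(r2 / r1)
Compute ratio: r2 / r1 = 11.0 / 1.7 = 6.4706
Compute log10: log10(6.4706) = 0.810945
Compute drop: 20 * 0.810945 = 16.2189
SPL2 = 89.3 - 16.2189 = 73.08

73.08 dB


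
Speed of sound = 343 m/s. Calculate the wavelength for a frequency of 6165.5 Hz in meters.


Given values:
  c = 343 m/s, f = 6165.5 Hz
Formula: lambda = c / f
lambda = 343 / 6165.5
lambda = 0.0556

0.0556 m


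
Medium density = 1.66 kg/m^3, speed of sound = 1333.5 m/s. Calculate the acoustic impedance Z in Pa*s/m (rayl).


Given values:
  rho = 1.66 kg/m^3
  c = 1333.5 m/s
Formula: Z = rho * c
Z = 1.66 * 1333.5
Z = 2213.61

2213.61 rayl


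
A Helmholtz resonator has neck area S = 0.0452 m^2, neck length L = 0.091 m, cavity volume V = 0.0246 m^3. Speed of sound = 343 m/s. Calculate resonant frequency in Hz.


Given values:
  S = 0.0452 m^2, L = 0.091 m, V = 0.0246 m^3, c = 343 m/s
Formula: f = (c / (2*pi)) * sqrt(S / (V * L))
Compute V * L = 0.0246 * 0.091 = 0.0022386
Compute S / (V * L) = 0.0452 / 0.0022386 = 20.1912
Compute sqrt(20.1912) = 4.493462
Compute c / (2*pi) = 343 / 6.283185 = 54.590148
f = 54.590148 * 4.493462 = 245.3

245.3 Hz


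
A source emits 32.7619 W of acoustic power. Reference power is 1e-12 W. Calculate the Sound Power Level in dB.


Given values:
  W = 32.7619 W
  W_ref = 1e-12 W
Formula: SWL = 10 * log10(W / W_ref)
Compute ratio: W / W_ref = 32761900000000
Compute log10: log10(32761900000000) = 13.515369
Multiply: SWL = 10 * 13.515369 = 135.15

135.15 dB


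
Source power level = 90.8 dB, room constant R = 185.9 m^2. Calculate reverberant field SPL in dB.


Given values:
  Lw = 90.8 dB, R = 185.9 m^2
Formula: SPL = Lw + 10 * log10(4 / R)
Compute 4 / R = 4 / 185.9 = 0.021517
Compute 10 * log10(0.021517) = -16.6722
SPL = 90.8 + (-16.6722) = 74.13

74.13 dB


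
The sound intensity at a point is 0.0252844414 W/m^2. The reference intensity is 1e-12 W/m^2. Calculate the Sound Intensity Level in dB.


Given values:
  I = 0.0252844414 W/m^2
  I_ref = 1e-12 W/m^2
Formula: SIL = 10 * log10(I / I_ref)
Compute ratio: I / I_ref = 25284441400
Compute log10: log10(25284441400) = 10.402853
Multiply: SIL = 10 * 10.402853 = 104.03

104.03 dB


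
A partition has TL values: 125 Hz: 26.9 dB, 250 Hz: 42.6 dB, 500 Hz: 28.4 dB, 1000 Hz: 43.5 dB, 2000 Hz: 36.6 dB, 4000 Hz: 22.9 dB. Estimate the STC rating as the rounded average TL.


Given TL values at each frequency:
  125 Hz: 26.9 dB
  250 Hz: 42.6 dB
  500 Hz: 28.4 dB
  1000 Hz: 43.5 dB
  2000 Hz: 36.6 dB
  4000 Hz: 22.9 dB
Formula: STC ~ round(average of TL values)
Sum = 26.9 + 42.6 + 28.4 + 43.5 + 36.6 + 22.9 = 200.9
Average = 200.9 / 6 = 33.48
Rounded: 33

33


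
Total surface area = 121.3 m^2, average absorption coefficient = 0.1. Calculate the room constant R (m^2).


Given values:
  S = 121.3 m^2, alpha = 0.1
Formula: R = S * alpha / (1 - alpha)
Numerator: 121.3 * 0.1 = 12.13
Denominator: 1 - 0.1 = 0.9
R = 12.13 / 0.9 = 13.48

13.48 m^2


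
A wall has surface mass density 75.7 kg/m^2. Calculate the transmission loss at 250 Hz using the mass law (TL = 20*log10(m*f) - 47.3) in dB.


Given values:
  m = 75.7 kg/m^2, f = 250 Hz
Formula: TL = 20 * log10(m * f) - 47.3
Compute m * f = 75.7 * 250 = 18925.0
Compute log10(18925.0) = 4.277036
Compute 20 * 4.277036 = 85.5407
TL = 85.5407 - 47.3 = 38.24

38.24 dB


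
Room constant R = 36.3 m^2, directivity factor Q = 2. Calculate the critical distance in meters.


Given values:
  R = 36.3 m^2, Q = 2
Formula: d_c = 0.141 * sqrt(Q * R)
Compute Q * R = 2 * 36.3 = 72.6
Compute sqrt(72.6) = 8.5206
d_c = 0.141 * 8.5206 = 1.201

1.201 m


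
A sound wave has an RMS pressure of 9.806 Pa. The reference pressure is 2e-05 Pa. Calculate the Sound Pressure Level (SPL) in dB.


Given values:
  p = 9.806 Pa
  p_ref = 2e-05 Pa
Formula: SPL = 20 * log10(p / p_ref)
Compute ratio: p / p_ref = 9.806 / 2e-05 = 490300
Compute log10: log10(490300) = 5.690462
Multiply: SPL = 20 * 5.690462 = 113.81

113.81 dB


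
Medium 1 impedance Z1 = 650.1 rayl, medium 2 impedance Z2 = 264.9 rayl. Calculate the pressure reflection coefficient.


Given values:
  Z1 = 650.1 rayl, Z2 = 264.9 rayl
Formula: R = (Z2 - Z1) / (Z2 + Z1)
Numerator: Z2 - Z1 = 264.9 - 650.1 = -385.2
Denominator: Z2 + Z1 = 264.9 + 650.1 = 915.0
R = -385.2 / 915.0 = -0.421

-0.421


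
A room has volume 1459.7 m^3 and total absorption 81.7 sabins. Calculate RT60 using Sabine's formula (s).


Given values:
  V = 1459.7 m^3
  A = 81.7 sabins
Formula: RT60 = 0.161 * V / A
Numerator: 0.161 * 1459.7 = 235.0117
RT60 = 235.0117 / 81.7 = 2.877

2.877 s


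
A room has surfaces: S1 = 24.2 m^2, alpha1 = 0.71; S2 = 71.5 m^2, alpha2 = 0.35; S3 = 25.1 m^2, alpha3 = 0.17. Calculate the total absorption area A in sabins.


Given surfaces:
  Surface 1: 24.2 * 0.71 = 17.182
  Surface 2: 71.5 * 0.35 = 25.025
  Surface 3: 25.1 * 0.17 = 4.267
Formula: A = sum(Si * alpha_i)
A = 17.182 + 25.025 + 4.267
A = 46.47

46.47 sabins


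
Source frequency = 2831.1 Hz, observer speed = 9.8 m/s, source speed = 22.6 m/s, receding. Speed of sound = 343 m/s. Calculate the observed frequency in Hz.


Given values:
  f_s = 2831.1 Hz, v_o = 9.8 m/s, v_s = 22.6 m/s
  Direction: receding
Formula: f_o = f_s * (c - v_o) / (c + v_s)
Numerator: c - v_o = 343 - 9.8 = 333.2
Denominator: c + v_s = 343 + 22.6 = 365.6
f_o = 2831.1 * 333.2 / 365.6 = 2580.2

2580.2 Hz


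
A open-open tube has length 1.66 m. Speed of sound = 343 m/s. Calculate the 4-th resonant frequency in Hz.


Given values:
  Tube type: open-open, L = 1.66 m, c = 343 m/s, n = 4
Formula: f_n = n * c / (2 * L)
Compute 2 * L = 2 * 1.66 = 3.32
f = 4 * 343 / 3.32
f = 413.25

413.25 Hz


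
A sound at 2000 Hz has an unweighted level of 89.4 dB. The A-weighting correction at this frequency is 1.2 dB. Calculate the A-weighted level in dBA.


Given values:
  SPL = 89.4 dB
  A-weighting at 2000 Hz = 1.2 dB
Formula: L_A = SPL + A_weight
L_A = 89.4 + (1.2)
L_A = 90.6

90.6 dBA


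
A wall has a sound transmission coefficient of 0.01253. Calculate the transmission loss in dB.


Given values:
  tau = 0.01253
Formula: TL = 10 * log10(1 / tau)
Compute 1 / tau = 1 / 0.01253 = 79.8085
Compute log10(79.8085) = 1.902049
TL = 10 * 1.902049 = 19.02

19.02 dB


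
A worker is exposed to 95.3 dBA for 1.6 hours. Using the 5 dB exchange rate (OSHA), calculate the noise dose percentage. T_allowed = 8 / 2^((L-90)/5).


Given values:
  L = 95.3 dBA, T = 1.6 hours
Formula: T_allowed = 8 / 2^((L - 90) / 5)
Compute exponent: (95.3 - 90) / 5 = 1.06
Compute 2^(1.06) = 2.084932
T_allowed = 8 / 2.084932 = 3.837056 hours
Dose = (T / T_allowed) * 100
Dose = (1.6 / 3.837056) * 100 = 41.7

41.7 %


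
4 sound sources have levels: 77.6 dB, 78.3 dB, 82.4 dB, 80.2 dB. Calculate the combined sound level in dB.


Formula: L_total = 10 * log10( sum(10^(Li/10)) )
  Source 1: 10^(77.6/10) = 57543993.7337
  Source 2: 10^(78.3/10) = 67608297.5392
  Source 3: 10^(82.4/10) = 173780082.8749
  Source 4: 10^(80.2/10) = 104712854.8051
Sum of linear values = 403645228.9529
L_total = 10 * log10(403645228.9529) = 86.06

86.06 dB


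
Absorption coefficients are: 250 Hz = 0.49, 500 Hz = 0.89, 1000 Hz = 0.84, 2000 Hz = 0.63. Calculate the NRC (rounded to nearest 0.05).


Given values:
  a_250 = 0.49, a_500 = 0.89
  a_1000 = 0.84, a_2000 = 0.63
Formula: NRC = (a250 + a500 + a1000 + a2000) / 4
Sum = 0.49 + 0.89 + 0.84 + 0.63 = 2.85
NRC = 2.85 / 4 = 0.7125
Rounded to nearest 0.05: 0.7

0.7


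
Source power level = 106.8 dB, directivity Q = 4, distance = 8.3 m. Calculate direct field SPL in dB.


Given values:
  Lw = 106.8 dB, Q = 4, r = 8.3 m
Formula: SPL = Lw + 10 * log10(Q / (4 * pi * r^2))
Compute 4 * pi * r^2 = 4 * pi * 8.3^2 = 865.6973
Compute Q / denom = 4 / 865.6973 = 0.00462055
Compute 10 * log10(0.00462055) = -23.3531
SPL = 106.8 + (-23.3531) = 83.45

83.45 dB


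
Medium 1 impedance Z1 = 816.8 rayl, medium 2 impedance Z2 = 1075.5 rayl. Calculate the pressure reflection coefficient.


Given values:
  Z1 = 816.8 rayl, Z2 = 1075.5 rayl
Formula: R = (Z2 - Z1) / (Z2 + Z1)
Numerator: Z2 - Z1 = 1075.5 - 816.8 = 258.7
Denominator: Z2 + Z1 = 1075.5 + 816.8 = 1892.3
R = 258.7 / 1892.3 = 0.1367

0.1367


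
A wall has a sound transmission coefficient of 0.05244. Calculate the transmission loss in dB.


Given values:
  tau = 0.05244
Formula: TL = 10 * log10(1 / tau)
Compute 1 / tau = 1 / 0.05244 = 19.0694
Compute log10(19.0694) = 1.280337
TL = 10 * 1.280337 = 12.8

12.8 dB


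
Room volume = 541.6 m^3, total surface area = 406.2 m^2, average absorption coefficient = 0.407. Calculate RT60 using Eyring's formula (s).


Given values:
  V = 541.6 m^3, S = 406.2 m^2, alpha = 0.407
Formula: RT60 = 0.161 * V / (-S * ln(1 - alpha))
Compute ln(1 - 0.407) = ln(0.593) = -0.522561
Denominator: -406.2 * -0.522561 = 212.2643
Numerator: 0.161 * 541.6 = 87.1976
RT60 = 87.1976 / 212.2643 = 0.411

0.411 s


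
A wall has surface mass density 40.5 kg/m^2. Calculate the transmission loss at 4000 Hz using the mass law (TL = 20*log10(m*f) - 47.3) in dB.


Given values:
  m = 40.5 kg/m^2, f = 4000 Hz
Formula: TL = 20 * log10(m * f) - 47.3
Compute m * f = 40.5 * 4000 = 162000.0
Compute log10(162000.0) = 5.209515
Compute 20 * 5.209515 = 104.1903
TL = 104.1903 - 47.3 = 56.89

56.89 dB


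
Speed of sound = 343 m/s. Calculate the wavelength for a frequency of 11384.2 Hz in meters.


Given values:
  c = 343 m/s, f = 11384.2 Hz
Formula: lambda = c / f
lambda = 343 / 11384.2
lambda = 0.0301

0.0301 m


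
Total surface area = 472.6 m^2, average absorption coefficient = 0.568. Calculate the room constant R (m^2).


Given values:
  S = 472.6 m^2, alpha = 0.568
Formula: R = S * alpha / (1 - alpha)
Numerator: 472.6 * 0.568 = 268.4368
Denominator: 1 - 0.568 = 0.432
R = 268.4368 / 0.432 = 621.38

621.38 m^2


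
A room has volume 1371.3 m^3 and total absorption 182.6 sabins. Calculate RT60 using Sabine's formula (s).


Given values:
  V = 1371.3 m^3
  A = 182.6 sabins
Formula: RT60 = 0.161 * V / A
Numerator: 0.161 * 1371.3 = 220.7793
RT60 = 220.7793 / 182.6 = 1.209

1.209 s


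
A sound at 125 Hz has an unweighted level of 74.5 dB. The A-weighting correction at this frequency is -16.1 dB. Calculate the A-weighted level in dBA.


Given values:
  SPL = 74.5 dB
  A-weighting at 125 Hz = -16.1 dB
Formula: L_A = SPL + A_weight
L_A = 74.5 + (-16.1)
L_A = 58.4

58.4 dBA


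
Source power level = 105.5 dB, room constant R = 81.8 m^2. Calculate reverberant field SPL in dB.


Given values:
  Lw = 105.5 dB, R = 81.8 m^2
Formula: SPL = Lw + 10 * log10(4 / R)
Compute 4 / R = 4 / 81.8 = 0.0489
Compute 10 * log10(0.0489) = -13.1069
SPL = 105.5 + (-13.1069) = 92.39

92.39 dB


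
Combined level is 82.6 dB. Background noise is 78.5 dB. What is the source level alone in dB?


Given values:
  L_total = 82.6 dB, L_bg = 78.5 dB
Formula: L_source = 10 * log10(10^(L_total/10) - 10^(L_bg/10))
Convert to linear:
  10^(82.6/10) = 181970085.861
  10^(78.5/10) = 70794578.4384
Difference: 181970085.861 - 70794578.4384 = 111175507.4226
L_source = 10 * log10(111175507.4226) = 80.46

80.46 dB


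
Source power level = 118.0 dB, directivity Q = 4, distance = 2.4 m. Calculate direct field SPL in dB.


Given values:
  Lw = 118.0 dB, Q = 4, r = 2.4 m
Formula: SPL = Lw + 10 * log10(Q / (4 * pi * r^2))
Compute 4 * pi * r^2 = 4 * pi * 2.4^2 = 72.3823
Compute Q / denom = 4 / 72.3823 = 0.05526213
Compute 10 * log10(0.05526213) = -12.5757
SPL = 118.0 + (-12.5757) = 105.42

105.42 dB


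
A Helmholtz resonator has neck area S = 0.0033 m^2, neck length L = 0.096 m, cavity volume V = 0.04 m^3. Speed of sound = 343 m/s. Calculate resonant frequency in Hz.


Given values:
  S = 0.0033 m^2, L = 0.096 m, V = 0.04 m^3, c = 343 m/s
Formula: f = (c / (2*pi)) * sqrt(S / (V * L))
Compute V * L = 0.04 * 0.096 = 0.00384
Compute S / (V * L) = 0.0033 / 0.00384 = 0.8594
Compute sqrt(0.8594) = 0.927038
Compute c / (2*pi) = 343 / 6.283185 = 54.590148
f = 54.590148 * 0.927038 = 50.61

50.61 Hz


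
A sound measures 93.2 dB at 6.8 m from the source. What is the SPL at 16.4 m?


Given values:
  SPL1 = 93.2 dB, r1 = 6.8 m, r2 = 16.4 m
Formula: SPL2 = SPL1 - 20 * log10(r2 / r1)
Compute ratio: r2 / r1 = 16.4 / 6.8 = 2.4118
Compute log10: log10(2.4118) = 0.382341
Compute drop: 20 * 0.382341 = 7.6468
SPL2 = 93.2 - 7.6468 = 85.55

85.55 dB


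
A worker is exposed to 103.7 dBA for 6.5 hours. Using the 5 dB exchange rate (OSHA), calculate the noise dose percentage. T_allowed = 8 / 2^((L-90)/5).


Given values:
  L = 103.7 dBA, T = 6.5 hours
Formula: T_allowed = 8 / 2^((L - 90) / 5)
Compute exponent: (103.7 - 90) / 5 = 2.74
Compute 2^(2.74) = 6.680703
T_allowed = 8 / 6.680703 = 1.197479 hours
Dose = (T / T_allowed) * 100
Dose = (6.5 / 1.197479) * 100 = 542.81

542.81 %


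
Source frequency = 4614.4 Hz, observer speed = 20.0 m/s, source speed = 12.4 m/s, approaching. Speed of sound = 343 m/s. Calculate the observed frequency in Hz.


Given values:
  f_s = 4614.4 Hz, v_o = 20.0 m/s, v_s = 12.4 m/s
  Direction: approaching
Formula: f_o = f_s * (c + v_o) / (c - v_s)
Numerator: c + v_o = 343 + 20.0 = 363.0
Denominator: c - v_s = 343 - 12.4 = 330.6
f_o = 4614.4 * 363.0 / 330.6 = 5066.63

5066.63 Hz


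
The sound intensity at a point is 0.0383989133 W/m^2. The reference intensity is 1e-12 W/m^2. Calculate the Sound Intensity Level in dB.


Given values:
  I = 0.0383989133 W/m^2
  I_ref = 1e-12 W/m^2
Formula: SIL = 10 * log10(I / I_ref)
Compute ratio: I / I_ref = 38398913300
Compute log10: log10(38398913300) = 10.584319
Multiply: SIL = 10 * 10.584319 = 105.84

105.84 dB
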